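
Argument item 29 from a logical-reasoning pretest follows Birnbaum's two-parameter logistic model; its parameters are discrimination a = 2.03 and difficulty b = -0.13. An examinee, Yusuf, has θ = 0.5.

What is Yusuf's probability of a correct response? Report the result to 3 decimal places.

P(θ) = 1 / (1 + exp(−a(θ − b)))
Exponent: 2.03 × (0.5 − (-0.13)) = 1.2789
1/(1 + e^{-1.2789}) = 0.7823

0.782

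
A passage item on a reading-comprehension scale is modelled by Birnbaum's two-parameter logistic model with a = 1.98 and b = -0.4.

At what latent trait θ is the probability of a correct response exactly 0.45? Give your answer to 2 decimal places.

P(θ) = 1 / (1 + exp(−a(θ − b)))
logit = ln(0.4500/0.5500) = -0.2007
θ = b + logit/(a) = -0.4 + (-0.2007)/1.9800 = -0.5013

-0.50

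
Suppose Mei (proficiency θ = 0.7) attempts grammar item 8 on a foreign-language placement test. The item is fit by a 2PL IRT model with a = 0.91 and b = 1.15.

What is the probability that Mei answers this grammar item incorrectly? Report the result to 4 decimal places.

0.6010

P(θ) = 1 / (1 + exp(−a(θ − b)))
Exponent: 0.91 × (0.7 − 1.15) = -0.4095
1/(1 + e^{0.4095}) = 0.3990
P(incorrect) = 1 − 0.3990 = 0.6010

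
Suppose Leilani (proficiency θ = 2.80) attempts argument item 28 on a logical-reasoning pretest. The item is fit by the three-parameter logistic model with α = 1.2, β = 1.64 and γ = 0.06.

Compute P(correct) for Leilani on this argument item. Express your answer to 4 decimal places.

P(θ) = γ + (1 − γ) · 1 / (1 + exp(−α(θ − β)))
Exponent: 1.2 × (2.80 − 1.64) = 1.3920
1/(1 + e^{-1.3920}) = 0.8009
P = 0.06 + 0.94 × 0.8009 = 0.8129

0.8129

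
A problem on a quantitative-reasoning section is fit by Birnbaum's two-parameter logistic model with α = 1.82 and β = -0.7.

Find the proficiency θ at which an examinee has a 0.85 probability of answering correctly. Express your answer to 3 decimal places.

0.253

P(θ) = 1 / (1 + exp(−α(θ − β)))
logit = ln(0.8500/0.1500) = 1.7346
θ = β + logit/(α) = -0.7 + 1.7346/1.8200 = 0.2531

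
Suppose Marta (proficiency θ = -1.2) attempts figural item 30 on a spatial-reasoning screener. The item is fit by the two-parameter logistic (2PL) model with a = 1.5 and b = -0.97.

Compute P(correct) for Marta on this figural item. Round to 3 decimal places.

P(θ) = 1 / (1 + exp(−a(θ − b)))
Exponent: 1.5 × (-1.2 − (-0.97)) = -0.3450
1/(1 + e^{0.3450}) = 0.4146

0.415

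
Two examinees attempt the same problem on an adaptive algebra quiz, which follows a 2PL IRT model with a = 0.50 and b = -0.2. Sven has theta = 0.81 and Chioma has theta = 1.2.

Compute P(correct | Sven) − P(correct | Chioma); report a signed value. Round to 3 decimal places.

-0.045

P(theta) = 1 / (1 + exp(−a(theta − b)))
P(Sven) = 0.6236  [exponent 0.5050]
P(Chioma) = 0.6682  [exponent 0.7000]
Difference = 0.6236 − 0.6682 = -0.0446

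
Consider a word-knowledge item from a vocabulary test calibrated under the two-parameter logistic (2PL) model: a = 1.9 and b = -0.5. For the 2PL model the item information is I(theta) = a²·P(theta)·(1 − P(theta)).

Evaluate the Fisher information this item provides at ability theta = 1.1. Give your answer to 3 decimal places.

0.157

P = 1/(1+e^{-3.0400}) = 0.9543
P(1−P) = 0.9543 × 0.0457 = 0.0436
I = a² × P(1−P) = 1.9² × 0.0436 = 0.15728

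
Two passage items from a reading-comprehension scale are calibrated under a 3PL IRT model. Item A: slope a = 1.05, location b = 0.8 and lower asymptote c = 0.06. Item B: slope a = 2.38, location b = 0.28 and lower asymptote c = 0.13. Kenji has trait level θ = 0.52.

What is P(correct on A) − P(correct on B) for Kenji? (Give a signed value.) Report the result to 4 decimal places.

P(θ) = c + (1 − c) · 1 / (1 + exp(−a(θ − b)))
P_A = 0.4614
P_B = 0.6860
P_A − P_B = -0.2246

-0.2246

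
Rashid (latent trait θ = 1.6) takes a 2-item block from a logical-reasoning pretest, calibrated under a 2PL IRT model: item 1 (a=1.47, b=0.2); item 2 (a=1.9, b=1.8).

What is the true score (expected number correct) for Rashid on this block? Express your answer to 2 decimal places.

P(θ) = 1 / (1 + exp(−a(θ − b)))
P_1 = 1/(1+e^{-2.0580}) = 0.8868
P_2 = 1/(1+e^{0.3800}) = 0.4061
E[score] = 0.8868 + 0.4061 = 1.2929

1.29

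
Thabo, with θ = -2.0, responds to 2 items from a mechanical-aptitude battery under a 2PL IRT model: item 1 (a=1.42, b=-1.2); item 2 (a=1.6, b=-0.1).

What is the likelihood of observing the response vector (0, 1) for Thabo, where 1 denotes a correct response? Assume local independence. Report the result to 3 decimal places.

0.035

P(θ) = 1 / (1 + exp(−a(θ − b)))
P_1 = 1/(1+e^{1.1360}) = 0.2431
P_2 = 1/(1+e^{3.0400}) = 0.0457
L = (1−P_1) × P_2 = 0.7569 × 0.0457 = 0.03456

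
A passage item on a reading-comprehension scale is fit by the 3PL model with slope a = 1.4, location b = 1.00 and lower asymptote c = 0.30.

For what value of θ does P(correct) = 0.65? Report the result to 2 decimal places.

1.00

P(θ) = c + (1 − c) · 1 / (1 + exp(−a(θ − b)))
Remove guessing floor: (0.65 − 0.30)/(1 − 0.30) = 0.5000
logit = ln(0.5000/0.5000) = 0.0000
θ = b + logit/(a) = 1.00 + 0.0000/1.4000 = 1.0000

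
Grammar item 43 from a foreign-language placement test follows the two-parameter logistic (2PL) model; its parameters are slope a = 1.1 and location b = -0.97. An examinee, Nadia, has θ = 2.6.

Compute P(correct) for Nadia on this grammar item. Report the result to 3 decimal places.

P(θ) = 1 / (1 + exp(−a(θ − b)))
Exponent: 1.1 × (2.6 − (-0.97)) = 3.9270
1/(1 + e^{-3.9270}) = 0.9807

0.981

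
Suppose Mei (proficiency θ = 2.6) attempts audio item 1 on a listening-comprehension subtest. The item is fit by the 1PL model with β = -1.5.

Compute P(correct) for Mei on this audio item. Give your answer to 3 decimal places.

0.984

P(θ) = 1 / (1 + exp(−(θ − β)))
Exponent: (2.6 − (-1.5)) = 4.1000
1/(1 + e^{-4.1000}) = 0.9837
P = 0.9837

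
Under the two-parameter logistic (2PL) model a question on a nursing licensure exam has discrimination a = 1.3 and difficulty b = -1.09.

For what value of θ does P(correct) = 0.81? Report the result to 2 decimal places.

0.03

P(θ) = 1 / (1 + exp(−a(θ − b)))
logit = ln(0.8100/0.1900) = 1.4500
θ = b + logit/(a) = -1.09 + 1.4500/1.3000 = 0.0254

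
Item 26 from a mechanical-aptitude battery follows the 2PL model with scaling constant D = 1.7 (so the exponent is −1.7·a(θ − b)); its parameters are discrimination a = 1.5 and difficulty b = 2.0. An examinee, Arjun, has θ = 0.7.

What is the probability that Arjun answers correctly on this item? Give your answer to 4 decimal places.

P(θ) = 1 / (1 + exp(−D·a(θ − b)))
Exponent: 1.7 × 1.5 × (0.7 − 2.0) = -3.3150
1/(1 + e^{3.3150}) = 0.0351
P = 0.0351

0.0351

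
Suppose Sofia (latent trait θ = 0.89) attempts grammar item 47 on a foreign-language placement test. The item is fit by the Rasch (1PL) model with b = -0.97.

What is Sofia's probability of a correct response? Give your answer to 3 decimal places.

P(θ) = 1 / (1 + exp(−(θ − b)))
Exponent: (0.89 − (-0.97)) = 1.8600
1/(1 + e^{-1.8600}) = 0.8653
P = 0.8653

0.865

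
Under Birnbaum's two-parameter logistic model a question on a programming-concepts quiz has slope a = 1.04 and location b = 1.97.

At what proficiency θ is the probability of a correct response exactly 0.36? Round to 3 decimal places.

P(θ) = 1 / (1 + exp(−a(θ − b)))
logit = ln(0.3600/0.6400) = -0.5754
θ = b + logit/(a) = 1.97 + (-0.5754)/1.0400 = 1.4168

1.417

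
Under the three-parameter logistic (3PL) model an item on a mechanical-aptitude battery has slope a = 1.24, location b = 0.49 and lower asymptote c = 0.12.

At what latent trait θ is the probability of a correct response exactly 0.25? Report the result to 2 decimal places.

-0.92

P(θ) = c + (1 − c) · 1 / (1 + exp(−a(θ − b)))
Remove guessing floor: (0.25 − 0.12)/(1 − 0.12) = 0.1477
logit = ln(0.1477/0.8523) = -1.7525
θ = b + logit/(a) = 0.49 + (-1.7525)/1.2400 = -0.9233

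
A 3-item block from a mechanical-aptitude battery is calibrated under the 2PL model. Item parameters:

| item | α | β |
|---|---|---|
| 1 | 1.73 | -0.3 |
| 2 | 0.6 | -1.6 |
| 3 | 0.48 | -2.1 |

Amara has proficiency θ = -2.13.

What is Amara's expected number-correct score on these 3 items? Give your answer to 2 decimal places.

P(θ) = 1 / (1 + exp(−α(θ − β)))
P_1 = 1/(1+e^{3.1659}) = 0.0405
P_2 = 1/(1+e^{0.3180}) = 0.4212
P_3 = 1/(1+e^{0.0144}) = 0.4964
E[score] = 0.0405 + 0.4212 + 0.4964 = 0.9580

0.96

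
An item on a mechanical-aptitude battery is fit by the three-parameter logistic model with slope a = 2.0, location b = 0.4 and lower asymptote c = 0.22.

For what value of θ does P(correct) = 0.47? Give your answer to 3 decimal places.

0.024

P(θ) = c + (1 − c) · 1 / (1 + exp(−a(θ − b)))
Remove guessing floor: (0.47 − 0.22)/(1 − 0.22) = 0.3205
logit = ln(0.3205/0.6795) = -0.7514
θ = b + logit/(a) = 0.4 + (-0.7514)/2.0000 = 0.0243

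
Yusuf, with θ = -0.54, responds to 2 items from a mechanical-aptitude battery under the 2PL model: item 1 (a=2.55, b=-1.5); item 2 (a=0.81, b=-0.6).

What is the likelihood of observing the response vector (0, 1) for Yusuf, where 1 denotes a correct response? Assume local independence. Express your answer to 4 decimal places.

P(θ) = 1 / (1 + exp(−a(θ − b)))
P_1 = 1/(1+e^{-2.4480}) = 0.9204
P_2 = 1/(1+e^{-0.0486}) = 0.5121
L = (1−P_1) × P_2 = 0.0796 × 0.5121 = 0.04076

0.0408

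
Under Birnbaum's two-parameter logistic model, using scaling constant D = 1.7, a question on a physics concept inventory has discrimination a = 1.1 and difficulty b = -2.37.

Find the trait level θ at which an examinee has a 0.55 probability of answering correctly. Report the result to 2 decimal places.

-2.26

P(θ) = 1 / (1 + exp(−D·a(θ − b)))
logit = ln(0.5500/0.4500) = 0.2007
θ = b + logit/(1.7·a) = -2.37 + 0.2007/1.8700 = -2.2627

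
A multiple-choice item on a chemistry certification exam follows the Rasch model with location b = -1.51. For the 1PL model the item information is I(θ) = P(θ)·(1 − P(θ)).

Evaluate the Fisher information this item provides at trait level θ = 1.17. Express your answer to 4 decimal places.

0.0600

P = 1/(1+e^{-2.6800}) = 0.9358
P(1−P) = 0.9358 × 0.0642 = 0.0600
I = P(1−P) = 0.06005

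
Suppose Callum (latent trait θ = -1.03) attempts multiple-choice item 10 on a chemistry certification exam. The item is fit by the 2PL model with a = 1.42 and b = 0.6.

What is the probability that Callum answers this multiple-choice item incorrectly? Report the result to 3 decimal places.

0.910

P(θ) = 1 / (1 + exp(−a(θ − b)))
Exponent: 1.42 × (-1.03 − 0.6) = -2.3146
1/(1 + e^{2.3146}) = 0.0899
P(incorrect) = 1 − 0.0899 = 0.9101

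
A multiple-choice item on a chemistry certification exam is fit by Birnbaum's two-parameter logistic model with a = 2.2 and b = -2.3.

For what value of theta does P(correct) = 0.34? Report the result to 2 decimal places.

P(theta) = 1 / (1 + exp(−a(theta − b)))
logit = ln(0.3400/0.6600) = -0.6633
theta = b + logit/(a) = -2.3 + (-0.6633)/2.2000 = -2.6015

-2.60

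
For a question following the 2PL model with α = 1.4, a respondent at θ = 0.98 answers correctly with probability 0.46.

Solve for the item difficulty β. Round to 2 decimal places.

1.09

P(θ) = 1 / (1 + exp(−α(θ − β)))
logit(0.46) = ln(0.46/0.54) = -0.1603
β = θ − logit/(α) = 0.98 − (-0.1603)/1.4000 = 1.0945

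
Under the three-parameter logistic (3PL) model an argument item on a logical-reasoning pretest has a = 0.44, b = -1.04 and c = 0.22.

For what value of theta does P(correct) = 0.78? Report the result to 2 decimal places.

P(theta) = c + (1 − c) · 1 / (1 + exp(−a(theta − b)))
Remove guessing floor: (0.78 − 0.22)/(1 − 0.22) = 0.7179
logit = ln(0.7179/0.2821) = 0.9343
theta = b + logit/(a) = -1.04 + 0.9343/0.4400 = 1.0834

1.08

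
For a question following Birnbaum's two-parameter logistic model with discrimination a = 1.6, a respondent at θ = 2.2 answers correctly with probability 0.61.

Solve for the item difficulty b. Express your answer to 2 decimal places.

P(θ) = 1 / (1 + exp(−a(θ − b)))
logit(0.61) = ln(0.61/0.39) = 0.4473
b = θ − logit/(a) = 2.2 − 0.4473/1.6000 = 1.9204

1.92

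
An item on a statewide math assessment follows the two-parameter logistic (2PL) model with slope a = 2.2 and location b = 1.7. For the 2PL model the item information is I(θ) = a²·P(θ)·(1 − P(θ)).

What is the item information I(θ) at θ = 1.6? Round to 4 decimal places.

P = 1/(1+e^{0.2200}) = 0.4452
P(1−P) = 0.4452 × 0.5548 = 0.2470
I = a² × P(1−P) = 2.2² × 0.2470 = 1.19548

1.1955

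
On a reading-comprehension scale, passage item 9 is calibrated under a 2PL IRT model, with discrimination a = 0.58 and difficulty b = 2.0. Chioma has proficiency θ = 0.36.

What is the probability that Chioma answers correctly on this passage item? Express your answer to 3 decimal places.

P(θ) = 1 / (1 + exp(−a(θ − b)))
Exponent: 0.58 × (0.36 − 2.0) = -0.9512
1/(1 + e^{0.9512}) = 0.2786

0.279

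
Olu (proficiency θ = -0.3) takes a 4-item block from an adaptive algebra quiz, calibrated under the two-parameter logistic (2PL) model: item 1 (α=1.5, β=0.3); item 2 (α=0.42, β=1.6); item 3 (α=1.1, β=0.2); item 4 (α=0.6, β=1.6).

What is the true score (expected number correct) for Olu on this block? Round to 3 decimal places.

1.208

P(θ) = 1 / (1 + exp(−α(θ − β)))
P_1 = 1/(1+e^{0.9000}) = 0.2891
P_2 = 1/(1+e^{0.7980}) = 0.3105
P_3 = 1/(1+e^{0.5500}) = 0.3659
P_4 = 1/(1+e^{1.1400}) = 0.2423
E[score] = 0.2891 + 0.3105 + 0.3659 + 0.2423 = 1.2077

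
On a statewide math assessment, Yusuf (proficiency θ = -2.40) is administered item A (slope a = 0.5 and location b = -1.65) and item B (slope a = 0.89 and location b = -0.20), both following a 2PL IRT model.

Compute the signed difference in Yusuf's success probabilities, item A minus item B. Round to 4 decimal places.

P(θ) = 1 / (1 + exp(−a(θ − b)))
P_A = 0.4073
P_B = 0.1237
P_A − P_B = 0.2836

0.2836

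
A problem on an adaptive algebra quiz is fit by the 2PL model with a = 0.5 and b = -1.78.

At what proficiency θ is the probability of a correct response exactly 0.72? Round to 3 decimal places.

0.109

P(θ) = 1 / (1 + exp(−a(θ − b)))
logit = ln(0.7200/0.2800) = 0.9445
θ = b + logit/(a) = -1.78 + 0.9445/0.5000 = 0.1089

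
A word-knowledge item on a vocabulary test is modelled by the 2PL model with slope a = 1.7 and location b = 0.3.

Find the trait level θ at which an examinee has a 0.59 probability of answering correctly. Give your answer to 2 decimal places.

0.51

P(θ) = 1 / (1 + exp(−a(θ − b)))
logit = ln(0.5900/0.4100) = 0.3640
θ = b + logit/(a) = 0.3 + 0.3640/1.7000 = 0.5141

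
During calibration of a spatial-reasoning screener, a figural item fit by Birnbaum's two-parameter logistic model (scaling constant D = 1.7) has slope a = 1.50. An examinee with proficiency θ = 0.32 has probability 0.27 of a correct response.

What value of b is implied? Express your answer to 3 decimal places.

P(θ) = 1 / (1 + exp(−D·a(θ − b)))
logit(0.27) = ln(0.27/0.73) = -0.9946
b = θ − logit/(1.7·a) = 0.32 − (-0.9946)/2.5500 = 0.7100

0.710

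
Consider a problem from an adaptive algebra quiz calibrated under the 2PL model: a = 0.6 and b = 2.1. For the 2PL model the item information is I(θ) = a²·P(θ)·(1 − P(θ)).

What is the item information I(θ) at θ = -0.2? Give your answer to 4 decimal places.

0.0578

P = 1/(1+e^{1.3800}) = 0.2010
P(1−P) = 0.2010 × 0.7990 = 0.1606
I = a² × P(1−P) = 0.6² × 0.1606 = 0.05782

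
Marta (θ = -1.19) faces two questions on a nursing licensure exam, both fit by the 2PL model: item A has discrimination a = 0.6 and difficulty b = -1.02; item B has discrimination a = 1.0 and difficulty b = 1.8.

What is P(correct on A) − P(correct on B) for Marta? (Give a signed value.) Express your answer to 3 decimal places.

0.427

P(θ) = 1 / (1 + exp(−a(θ − b)))
P_A = 0.4745
P_B = 0.0479
P_A − P_B = 0.4266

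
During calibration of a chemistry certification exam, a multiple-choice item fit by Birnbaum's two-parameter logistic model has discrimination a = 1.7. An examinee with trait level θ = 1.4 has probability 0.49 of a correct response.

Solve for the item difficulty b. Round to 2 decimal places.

P(θ) = 1 / (1 + exp(−a(θ − b)))
logit(0.49) = ln(0.49/0.51) = -0.0400
b = θ − logit/(a) = 1.4 − (-0.0400)/1.7000 = 1.4235

1.42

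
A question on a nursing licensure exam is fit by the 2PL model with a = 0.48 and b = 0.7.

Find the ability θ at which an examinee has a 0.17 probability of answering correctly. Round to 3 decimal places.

-2.603

P(θ) = 1 / (1 + exp(−a(θ − b)))
logit = ln(0.1700/0.8300) = -1.5856
θ = b + logit/(a) = 0.7 + (-1.5856)/0.4800 = -2.6034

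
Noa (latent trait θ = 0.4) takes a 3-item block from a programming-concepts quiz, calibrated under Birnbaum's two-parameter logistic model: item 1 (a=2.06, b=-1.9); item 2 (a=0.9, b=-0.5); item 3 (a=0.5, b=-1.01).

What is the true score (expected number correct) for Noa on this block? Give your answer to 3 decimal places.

2.353

P(θ) = 1 / (1 + exp(−a(θ − b)))
P_1 = 1/(1+e^{-4.7380}) = 0.9913
P_2 = 1/(1+e^{-0.8100}) = 0.6921
P_3 = 1/(1+e^{-0.7050}) = 0.6693
E[score] = 0.9913 + 0.6921 + 0.6693 = 2.3527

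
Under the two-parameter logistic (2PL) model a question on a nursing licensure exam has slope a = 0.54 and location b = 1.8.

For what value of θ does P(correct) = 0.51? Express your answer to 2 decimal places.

P(θ) = 1 / (1 + exp(−a(θ − b)))
logit = ln(0.5100/0.4900) = 0.0400
θ = b + logit/(a) = 1.8 + 0.0400/0.5400 = 1.8741

1.87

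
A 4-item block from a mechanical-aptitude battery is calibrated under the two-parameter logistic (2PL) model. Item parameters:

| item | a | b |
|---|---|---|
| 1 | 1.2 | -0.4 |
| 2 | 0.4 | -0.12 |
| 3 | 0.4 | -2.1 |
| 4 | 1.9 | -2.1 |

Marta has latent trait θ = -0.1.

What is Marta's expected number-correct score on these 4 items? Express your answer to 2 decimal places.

2.76

P(θ) = 1 / (1 + exp(−a(θ − b)))
P_1 = 1/(1+e^{-0.3600}) = 0.5890
P_2 = 1/(1+e^{-0.0080}) = 0.5020
P_3 = 1/(1+e^{-0.8000}) = 0.6900
P_4 = 1/(1+e^{-3.8000}) = 0.9781
E[score] = 0.5890 + 0.5020 + 0.6900 + 0.9781 = 2.7591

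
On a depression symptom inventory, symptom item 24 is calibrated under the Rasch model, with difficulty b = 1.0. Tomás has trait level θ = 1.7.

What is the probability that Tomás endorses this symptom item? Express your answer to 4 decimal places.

P(θ) = 1 / (1 + exp(−(θ − b)))
Exponent: (1.7 − 1.0) = 0.7000
1/(1 + e^{-0.7000}) = 0.6682
P = 0.6682

0.6682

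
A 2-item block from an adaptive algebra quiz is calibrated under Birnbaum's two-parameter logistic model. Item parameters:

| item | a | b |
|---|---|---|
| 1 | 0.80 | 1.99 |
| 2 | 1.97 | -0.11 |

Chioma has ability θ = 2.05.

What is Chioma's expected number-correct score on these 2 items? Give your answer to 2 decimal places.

P(θ) = 1 / (1 + exp(−a(θ − b)))
P_1 = 1/(1+e^{-0.0480}) = 0.5120
P_2 = 1/(1+e^{-4.2552}) = 0.9860
E[score] = 0.5120 + 0.9860 = 1.4980

1.50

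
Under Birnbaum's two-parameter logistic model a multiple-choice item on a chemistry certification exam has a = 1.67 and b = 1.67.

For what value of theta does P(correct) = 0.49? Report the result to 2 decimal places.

P(theta) = 1 / (1 + exp(−a(theta − b)))
logit = ln(0.4900/0.5100) = -0.0400
theta = b + logit/(a) = 1.67 + (-0.0400)/1.6700 = 1.6460

1.65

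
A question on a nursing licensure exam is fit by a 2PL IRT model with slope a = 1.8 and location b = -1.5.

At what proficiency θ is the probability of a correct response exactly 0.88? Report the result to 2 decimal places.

P(θ) = 1 / (1 + exp(−a(θ − b)))
logit = ln(0.8800/0.1200) = 1.9924
θ = b + logit/(a) = -1.5 + 1.9924/1.8000 = -0.3931

-0.39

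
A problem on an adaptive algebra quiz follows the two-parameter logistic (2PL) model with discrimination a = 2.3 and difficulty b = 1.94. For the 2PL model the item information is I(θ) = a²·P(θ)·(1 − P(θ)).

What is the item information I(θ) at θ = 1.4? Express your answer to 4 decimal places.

0.9198

P = 1/(1+e^{1.2420}) = 0.2241
P(1−P) = 0.2241 × 0.7759 = 0.1739
I = a² × P(1−P) = 2.3² × 0.1739 = 0.91979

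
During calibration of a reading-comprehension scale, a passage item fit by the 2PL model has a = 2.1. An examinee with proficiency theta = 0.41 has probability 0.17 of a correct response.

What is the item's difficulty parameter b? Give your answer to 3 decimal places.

1.165

P(theta) = 1 / (1 + exp(−a(theta − b)))
logit(0.17) = ln(0.17/0.83) = -1.5856
b = theta − logit/(a) = 0.41 − (-1.5856)/2.1000 = 1.1651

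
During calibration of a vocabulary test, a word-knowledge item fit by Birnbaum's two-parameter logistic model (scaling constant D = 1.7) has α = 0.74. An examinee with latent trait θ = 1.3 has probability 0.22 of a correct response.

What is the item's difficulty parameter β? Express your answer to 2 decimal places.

2.31

P(θ) = 1 / (1 + exp(−D·α(θ − β)))
logit(0.22) = ln(0.22/0.78) = -1.2657
β = θ − logit/(1.7·α) = 1.3 − (-1.2657)/1.2580 = 2.3061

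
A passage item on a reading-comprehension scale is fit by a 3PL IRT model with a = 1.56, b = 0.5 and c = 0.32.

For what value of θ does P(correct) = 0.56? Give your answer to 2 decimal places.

0.11

P(θ) = c + (1 − c) · 1 / (1 + exp(−a(θ − b)))
Remove guessing floor: (0.56 − 0.32)/(1 − 0.32) = 0.3529
logit = ln(0.3529/0.6471) = -0.6061
θ = b + logit/(a) = 0.5 + (-0.6061)/1.5600 = 0.1115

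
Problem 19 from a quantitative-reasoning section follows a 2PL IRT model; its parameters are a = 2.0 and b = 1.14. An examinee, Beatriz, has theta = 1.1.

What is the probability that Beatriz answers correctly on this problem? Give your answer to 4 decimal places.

P(theta) = 1 / (1 + exp(−a(theta − b)))
Exponent: 2.0 × (1.1 − 1.14) = -0.0800
1/(1 + e^{0.0800}) = 0.4800

0.4800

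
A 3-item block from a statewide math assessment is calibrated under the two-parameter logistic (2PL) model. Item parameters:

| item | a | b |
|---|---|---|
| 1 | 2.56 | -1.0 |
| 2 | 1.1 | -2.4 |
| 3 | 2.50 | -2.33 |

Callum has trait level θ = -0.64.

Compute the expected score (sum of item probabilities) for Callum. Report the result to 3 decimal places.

P(θ) = 1 / (1 + exp(−a(θ − b)))
P_1 = 1/(1+e^{-0.9216}) = 0.7154
P_2 = 1/(1+e^{-1.9360}) = 0.8739
P_3 = 1/(1+e^{-4.2250}) = 0.9856
E[score] = 0.7154 + 0.8739 + 0.9856 = 2.5749

2.575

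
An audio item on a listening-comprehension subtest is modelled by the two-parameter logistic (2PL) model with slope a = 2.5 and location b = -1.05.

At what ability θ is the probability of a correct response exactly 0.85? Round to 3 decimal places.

-0.356

P(θ) = 1 / (1 + exp(−a(θ − b)))
logit = ln(0.8500/0.1500) = 1.7346
θ = b + logit/(a) = -1.05 + 1.7346/2.5000 = -0.3562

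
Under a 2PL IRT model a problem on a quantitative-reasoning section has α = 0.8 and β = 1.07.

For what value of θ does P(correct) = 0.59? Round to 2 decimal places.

P(θ) = 1 / (1 + exp(−α(θ − β)))
logit = ln(0.5900/0.4100) = 0.3640
θ = β + logit/(α) = 1.07 + 0.3640/0.8000 = 1.5250

1.52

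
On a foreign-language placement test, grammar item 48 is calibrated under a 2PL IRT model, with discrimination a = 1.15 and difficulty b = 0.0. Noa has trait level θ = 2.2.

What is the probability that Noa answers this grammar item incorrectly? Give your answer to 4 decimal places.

P(θ) = 1 / (1 + exp(−a(θ − b)))
Exponent: 1.15 × (2.2 − 0.0) = 2.5300
1/(1 + e^{-2.5300}) = 0.9262
P(incorrect) = 1 − 0.9262 = 0.0738

0.0738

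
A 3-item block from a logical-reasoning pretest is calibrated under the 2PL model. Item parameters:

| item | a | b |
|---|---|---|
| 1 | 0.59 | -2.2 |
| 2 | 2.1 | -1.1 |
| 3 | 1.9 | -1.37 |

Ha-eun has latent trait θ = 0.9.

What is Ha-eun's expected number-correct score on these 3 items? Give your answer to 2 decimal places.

2.83

P(θ) = 1 / (1 + exp(−a(θ − b)))
P_1 = 1/(1+e^{-1.8290}) = 0.8616
P_2 = 1/(1+e^{-4.2000}) = 0.9852
P_3 = 1/(1+e^{-4.3130}) = 0.9868
E[score] = 0.8616 + 0.9852 + 0.9868 = 2.8337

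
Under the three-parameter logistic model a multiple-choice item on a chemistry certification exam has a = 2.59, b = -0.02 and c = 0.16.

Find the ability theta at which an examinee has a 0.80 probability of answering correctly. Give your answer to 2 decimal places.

0.43

P(theta) = c + (1 − c) · 1 / (1 + exp(−a(theta − b)))
Remove guessing floor: (0.80 − 0.16)/(1 − 0.16) = 0.7619
logit = ln(0.7619/0.2381) = 1.1632
theta = b + logit/(a) = -0.02 + 1.1632/2.5900 = 0.4291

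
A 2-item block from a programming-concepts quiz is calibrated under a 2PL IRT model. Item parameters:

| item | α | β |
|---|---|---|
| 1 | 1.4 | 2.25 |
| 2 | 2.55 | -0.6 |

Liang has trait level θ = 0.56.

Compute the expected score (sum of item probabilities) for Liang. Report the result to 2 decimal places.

1.04

P(θ) = 1 / (1 + exp(−α(θ − β)))
P_1 = 1/(1+e^{2.3660}) = 0.0858
P_2 = 1/(1+e^{-2.9580}) = 0.9506
E[score] = 0.0858 + 0.9506 = 1.0364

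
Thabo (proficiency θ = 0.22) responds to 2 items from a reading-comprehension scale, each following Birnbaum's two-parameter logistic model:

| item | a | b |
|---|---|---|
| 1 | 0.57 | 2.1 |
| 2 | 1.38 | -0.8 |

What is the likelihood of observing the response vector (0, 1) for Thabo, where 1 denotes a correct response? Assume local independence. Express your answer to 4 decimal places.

0.5984

P(θ) = 1 / (1 + exp(−a(θ − b)))
P_1 = 1/(1+e^{1.0716}) = 0.2551
P_2 = 1/(1+e^{-1.4076}) = 0.8034
L = (1−P_1) × P_2 = 0.7449 × 0.8034 = 0.59844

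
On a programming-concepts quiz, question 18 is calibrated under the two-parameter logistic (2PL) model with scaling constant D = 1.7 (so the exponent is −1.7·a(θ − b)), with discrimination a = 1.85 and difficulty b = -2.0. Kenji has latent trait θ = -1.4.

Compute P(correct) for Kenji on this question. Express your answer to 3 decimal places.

P(θ) = 1 / (1 + exp(−D·a(θ − b)))
Exponent: 1.7 × 1.85 × (-1.4 − (-2.0)) = 1.8870
1/(1 + e^{-1.8870}) = 0.8684
P = 0.8684

0.868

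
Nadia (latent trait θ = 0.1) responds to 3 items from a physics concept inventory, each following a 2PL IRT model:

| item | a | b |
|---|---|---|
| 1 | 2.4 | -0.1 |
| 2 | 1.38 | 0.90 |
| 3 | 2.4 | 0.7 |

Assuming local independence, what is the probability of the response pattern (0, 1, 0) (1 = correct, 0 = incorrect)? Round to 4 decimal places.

0.0769

P(θ) = 1 / (1 + exp(−a(θ − b)))
P_1 = 1/(1+e^{-0.4800}) = 0.6177
P_2 = 1/(1+e^{1.1040}) = 0.2490
P_3 = 1/(1+e^{1.4400}) = 0.1915
L = (1−P_1) × P_2 × (1−P_3) = 0.3823 × 0.2490 × 0.8085 = 0.07695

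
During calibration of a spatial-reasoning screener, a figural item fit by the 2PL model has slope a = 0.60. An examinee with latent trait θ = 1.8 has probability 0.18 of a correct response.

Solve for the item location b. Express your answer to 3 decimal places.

P(θ) = 1 / (1 + exp(−a(θ − b)))
logit(0.18) = ln(0.18/0.82) = -1.5163
b = θ − logit/(a) = 1.8 − (-1.5163)/0.6000 = 4.3272

4.327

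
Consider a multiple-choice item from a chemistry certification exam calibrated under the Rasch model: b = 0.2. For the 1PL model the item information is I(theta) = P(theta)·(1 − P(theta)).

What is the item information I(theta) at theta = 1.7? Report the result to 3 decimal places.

P = 1/(1+e^{-1.5000}) = 0.8176
P(1−P) = 0.8176 × 0.1824 = 0.1491
I = P(1−P) = 0.14915

0.149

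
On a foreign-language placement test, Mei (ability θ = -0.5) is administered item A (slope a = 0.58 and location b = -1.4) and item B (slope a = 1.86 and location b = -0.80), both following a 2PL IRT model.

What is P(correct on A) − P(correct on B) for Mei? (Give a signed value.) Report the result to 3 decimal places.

-0.008

P(θ) = 1 / (1 + exp(−a(θ − b)))
P_A = 0.6276
P_B = 0.6360
P_A − P_B = -0.0084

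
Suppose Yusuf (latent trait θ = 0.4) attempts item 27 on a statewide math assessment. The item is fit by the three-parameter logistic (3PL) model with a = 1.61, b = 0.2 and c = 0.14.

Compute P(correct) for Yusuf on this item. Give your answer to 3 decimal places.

0.639

P(θ) = c + (1 − c) · 1 / (1 + exp(−a(θ − b)))
Exponent: 1.61 × (0.4 − 0.2) = 0.3220
1/(1 + e^{-0.3220}) = 0.5798
P = 0.14 + 0.86 × 0.5798 = 0.6386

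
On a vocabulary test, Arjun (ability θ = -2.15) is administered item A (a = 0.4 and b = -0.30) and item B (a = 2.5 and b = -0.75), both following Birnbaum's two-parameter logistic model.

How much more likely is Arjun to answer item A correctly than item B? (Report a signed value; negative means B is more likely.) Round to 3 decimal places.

P(θ) = 1 / (1 + exp(−a(θ − b)))
P_A = 0.3230
P_B = 0.0293
P_A − P_B = 0.2937

0.294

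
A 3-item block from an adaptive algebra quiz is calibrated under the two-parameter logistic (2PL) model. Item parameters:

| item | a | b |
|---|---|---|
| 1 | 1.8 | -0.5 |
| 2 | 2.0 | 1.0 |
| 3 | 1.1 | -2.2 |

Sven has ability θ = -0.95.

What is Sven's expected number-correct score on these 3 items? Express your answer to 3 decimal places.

1.126

P(θ) = 1 / (1 + exp(−a(θ − b)))
P_1 = 1/(1+e^{0.8100}) = 0.3079
P_2 = 1/(1+e^{3.9000}) = 0.0198
P_3 = 1/(1+e^{-1.3750}) = 0.7982
E[score] = 0.3079 + 0.0198 + 0.7982 = 1.1259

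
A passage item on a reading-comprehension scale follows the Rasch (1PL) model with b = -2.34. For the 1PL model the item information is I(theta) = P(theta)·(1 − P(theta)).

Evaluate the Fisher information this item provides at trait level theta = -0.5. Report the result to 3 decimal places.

0.118

P = 1/(1+e^{-1.8400}) = 0.8629
P(1−P) = 0.8629 × 0.1371 = 0.1183
I = P(1−P) = 0.11827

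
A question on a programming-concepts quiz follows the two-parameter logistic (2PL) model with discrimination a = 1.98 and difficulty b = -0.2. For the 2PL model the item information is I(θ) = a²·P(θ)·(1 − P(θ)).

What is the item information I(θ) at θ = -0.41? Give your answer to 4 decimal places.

0.9389

P = 1/(1+e^{0.4158}) = 0.3975
P(1−P) = 0.3975 × 0.6025 = 0.2395
I = a² × P(1−P) = 1.98² × 0.2395 = 0.93893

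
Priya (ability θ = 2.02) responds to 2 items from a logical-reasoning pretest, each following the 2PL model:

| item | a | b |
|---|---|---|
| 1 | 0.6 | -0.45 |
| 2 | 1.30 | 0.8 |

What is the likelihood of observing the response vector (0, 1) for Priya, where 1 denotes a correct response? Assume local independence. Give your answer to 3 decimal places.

0.154

P(θ) = 1 / (1 + exp(−a(θ − b)))
P_1 = 1/(1+e^{-1.4820}) = 0.8149
P_2 = 1/(1+e^{-1.5860}) = 0.8301
L = (1−P_1) × P_2 = 0.1851 × 0.8301 = 0.15366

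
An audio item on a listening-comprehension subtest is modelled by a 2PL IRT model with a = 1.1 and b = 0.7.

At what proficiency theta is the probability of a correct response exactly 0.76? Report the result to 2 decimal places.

1.75

P(theta) = 1 / (1 + exp(−a(theta − b)))
logit = ln(0.7600/0.2400) = 1.1527
theta = b + logit/(a) = 0.7 + 1.1527/1.1000 = 1.7479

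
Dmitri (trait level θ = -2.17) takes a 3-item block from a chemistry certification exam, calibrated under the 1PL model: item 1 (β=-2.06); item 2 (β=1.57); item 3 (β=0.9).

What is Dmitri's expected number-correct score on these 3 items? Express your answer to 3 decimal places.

P(θ) = 1 / (1 + exp(−(θ − β)))
P_1 = 1/(1+e^{0.1100}) = 0.4725
P_2 = 1/(1+e^{3.7400}) = 0.0232
P_3 = 1/(1+e^{3.0700}) = 0.0444
E[score] = 0.4725 + 0.0232 + 0.0444 = 0.5401

0.540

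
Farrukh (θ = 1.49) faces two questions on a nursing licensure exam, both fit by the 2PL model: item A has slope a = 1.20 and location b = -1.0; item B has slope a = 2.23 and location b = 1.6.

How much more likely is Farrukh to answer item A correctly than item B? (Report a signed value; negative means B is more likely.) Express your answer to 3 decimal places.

P(θ) = 1 / (1 + exp(−a(θ − b)))
P_A = 0.9520
P_B = 0.4390
P_A − P_B = 0.5130

0.513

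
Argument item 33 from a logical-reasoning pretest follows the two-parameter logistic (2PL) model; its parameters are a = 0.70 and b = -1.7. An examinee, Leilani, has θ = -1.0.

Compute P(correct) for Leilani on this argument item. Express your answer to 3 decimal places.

0.620

P(θ) = 1 / (1 + exp(−a(θ − b)))
Exponent: 0.70 × (-1.0 − (-1.7)) = 0.4900
1/(1 + e^{-0.4900}) = 0.6201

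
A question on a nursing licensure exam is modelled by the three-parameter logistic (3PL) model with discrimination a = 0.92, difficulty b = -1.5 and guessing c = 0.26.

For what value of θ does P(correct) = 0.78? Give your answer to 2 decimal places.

-0.56

P(θ) = c + (1 − c) · 1 / (1 + exp(−a(θ − b)))
Remove guessing floor: (0.78 − 0.26)/(1 − 0.26) = 0.7027
logit = ln(0.7027/0.2973) = 0.8602
θ = b + logit/(a) = -1.5 + 0.8602/0.9200 = -0.5650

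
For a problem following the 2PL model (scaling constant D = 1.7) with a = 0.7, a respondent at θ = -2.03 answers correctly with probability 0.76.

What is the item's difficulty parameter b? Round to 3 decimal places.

-2.999

P(θ) = 1 / (1 + exp(−D·a(θ − b)))
logit(0.76) = ln(0.76/0.24) = 1.1527
b = θ − logit/(1.7·a) = -2.03 − 1.1527/1.1900 = -2.9986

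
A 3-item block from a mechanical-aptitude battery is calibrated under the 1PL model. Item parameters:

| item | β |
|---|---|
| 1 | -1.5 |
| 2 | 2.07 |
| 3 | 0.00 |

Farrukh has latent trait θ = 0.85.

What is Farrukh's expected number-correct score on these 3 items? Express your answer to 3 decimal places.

P(θ) = 1 / (1 + exp(−(θ − β)))
P_1 = 1/(1+e^{-2.3500}) = 0.9129
P_2 = 1/(1+e^{1.2200}) = 0.2279
P_3 = 1/(1+e^{-0.8500}) = 0.7006
E[score] = 0.9129 + 0.2279 + 0.7006 = 1.8414

1.841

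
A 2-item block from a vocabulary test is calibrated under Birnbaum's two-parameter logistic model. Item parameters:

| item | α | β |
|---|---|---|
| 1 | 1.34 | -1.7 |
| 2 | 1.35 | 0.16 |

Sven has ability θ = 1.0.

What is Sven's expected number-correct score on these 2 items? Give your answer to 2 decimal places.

1.73

P(θ) = 1 / (1 + exp(−α(θ − β)))
P_1 = 1/(1+e^{-3.6180}) = 0.9739
P_2 = 1/(1+e^{-1.1340}) = 0.7566
E[score] = 0.9739 + 0.7566 = 1.7304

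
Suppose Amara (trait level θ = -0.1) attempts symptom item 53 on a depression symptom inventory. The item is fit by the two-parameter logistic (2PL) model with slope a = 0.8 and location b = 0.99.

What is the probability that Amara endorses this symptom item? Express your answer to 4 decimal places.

P(θ) = 1 / (1 + exp(−a(θ − b)))
Exponent: 0.8 × (-0.1 − 0.99) = -0.8720
1/(1 + e^{0.8720}) = 0.2948

0.2948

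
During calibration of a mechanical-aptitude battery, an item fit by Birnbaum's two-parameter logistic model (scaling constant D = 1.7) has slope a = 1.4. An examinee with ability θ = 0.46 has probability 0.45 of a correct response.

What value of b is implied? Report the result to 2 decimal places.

0.54

P(θ) = 1 / (1 + exp(−D·a(θ − b)))
logit(0.45) = ln(0.45/0.55) = -0.2007
b = θ − logit/(1.7·a) = 0.46 − (-0.2007)/2.3800 = 0.5443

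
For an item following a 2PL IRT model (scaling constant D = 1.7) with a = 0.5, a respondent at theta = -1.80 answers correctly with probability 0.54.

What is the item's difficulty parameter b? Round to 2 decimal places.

-1.99

P(theta) = 1 / (1 + exp(−D·a(theta − b)))
logit(0.54) = ln(0.54/0.46) = 0.1603
b = theta − logit/(1.7·a) = -1.80 − 0.1603/0.8500 = -1.9886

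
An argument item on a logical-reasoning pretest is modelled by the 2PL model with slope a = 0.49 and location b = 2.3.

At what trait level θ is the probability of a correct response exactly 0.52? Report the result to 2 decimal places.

P(θ) = 1 / (1 + exp(−a(θ − b)))
logit = ln(0.5200/0.4800) = 0.0800
θ = b + logit/(a) = 2.3 + 0.0800/0.4900 = 2.4634

2.46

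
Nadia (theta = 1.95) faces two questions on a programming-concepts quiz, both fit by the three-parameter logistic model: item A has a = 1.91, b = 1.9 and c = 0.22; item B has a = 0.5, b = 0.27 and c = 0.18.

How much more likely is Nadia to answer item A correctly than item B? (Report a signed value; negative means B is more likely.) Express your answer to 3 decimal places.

-0.124

P(theta) = c + (1 − c) · 1 / (1 + exp(−a(theta − b)))
P_A = 0.6286
P_B = 0.7527
P_A − P_B = -0.1241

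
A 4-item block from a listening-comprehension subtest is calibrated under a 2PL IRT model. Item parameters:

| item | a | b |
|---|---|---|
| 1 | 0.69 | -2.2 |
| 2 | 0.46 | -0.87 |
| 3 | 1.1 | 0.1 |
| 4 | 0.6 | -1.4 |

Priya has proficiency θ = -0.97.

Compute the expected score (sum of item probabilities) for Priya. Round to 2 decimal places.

1.99

P(θ) = 1 / (1 + exp(−a(θ − b)))
P_1 = 1/(1+e^{-0.8487}) = 0.7003
P_2 = 1/(1+e^{0.0460}) = 0.4885
P_3 = 1/(1+e^{1.1770}) = 0.2356
P_4 = 1/(1+e^{-0.2580}) = 0.5641
E[score] = 0.7003 + 0.4885 + 0.2356 + 0.5641 = 1.9885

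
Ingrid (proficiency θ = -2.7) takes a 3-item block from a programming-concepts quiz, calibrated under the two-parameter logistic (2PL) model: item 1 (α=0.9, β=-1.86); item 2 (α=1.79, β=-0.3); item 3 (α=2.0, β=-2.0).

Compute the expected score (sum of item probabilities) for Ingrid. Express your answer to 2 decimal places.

P(θ) = 1 / (1 + exp(−α(θ − β)))
P_1 = 1/(1+e^{0.7560}) = 0.3195
P_2 = 1/(1+e^{4.2960}) = 0.0134
P_3 = 1/(1+e^{1.4000}) = 0.1978
E[score] = 0.3195 + 0.0134 + 0.1978 = 0.5308

0.53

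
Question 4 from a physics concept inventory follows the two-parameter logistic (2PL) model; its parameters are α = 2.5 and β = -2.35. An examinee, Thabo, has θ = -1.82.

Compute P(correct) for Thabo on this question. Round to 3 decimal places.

0.790

P(θ) = 1 / (1 + exp(−α(θ − β)))
Exponent: 2.5 × (-1.82 − (-2.35)) = 1.3250
1/(1 + e^{-1.3250}) = 0.7900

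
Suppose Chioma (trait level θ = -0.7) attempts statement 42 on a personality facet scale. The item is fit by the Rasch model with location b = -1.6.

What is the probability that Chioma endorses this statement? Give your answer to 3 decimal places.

P(θ) = 1 / (1 + exp(−(θ − b)))
Exponent: (-0.7 − (-1.6)) = 0.9000
1/(1 + e^{-0.9000}) = 0.7109
P = 0.7109

0.711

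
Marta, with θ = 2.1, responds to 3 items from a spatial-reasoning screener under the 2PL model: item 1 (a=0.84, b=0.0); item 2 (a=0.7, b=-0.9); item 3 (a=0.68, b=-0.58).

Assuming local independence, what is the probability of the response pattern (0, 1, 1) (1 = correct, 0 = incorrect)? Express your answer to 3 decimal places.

0.112

P(θ) = 1 / (1 + exp(−a(θ − b)))
P_1 = 1/(1+e^{-1.7640}) = 0.8537
P_2 = 1/(1+e^{-2.1000}) = 0.8909
P_3 = 1/(1+e^{-1.8224}) = 0.8609
L = (1−P_1) × P_2 × P_3 = 0.1463 × 0.8909 × 0.8609 = 0.11220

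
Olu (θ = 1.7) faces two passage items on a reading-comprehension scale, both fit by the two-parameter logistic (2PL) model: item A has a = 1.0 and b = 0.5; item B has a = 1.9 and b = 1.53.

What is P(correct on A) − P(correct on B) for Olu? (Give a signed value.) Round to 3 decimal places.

P(θ) = 1 / (1 + exp(−a(θ − b)))
P_A = 0.7685
P_B = 0.5801
P_A − P_B = 0.1885

0.188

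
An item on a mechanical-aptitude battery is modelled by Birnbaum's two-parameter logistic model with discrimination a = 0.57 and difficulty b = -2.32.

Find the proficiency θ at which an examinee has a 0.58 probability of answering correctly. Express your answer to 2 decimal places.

-1.75

P(θ) = 1 / (1 + exp(−a(θ − b)))
logit = ln(0.5800/0.4200) = 0.3228
θ = b + logit/(a) = -2.32 + 0.3228/0.5700 = -1.7537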